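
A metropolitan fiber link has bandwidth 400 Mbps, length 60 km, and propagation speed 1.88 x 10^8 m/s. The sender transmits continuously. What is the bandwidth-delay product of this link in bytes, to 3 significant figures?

Propagation delay = 60000 / 188000000 = 0.000319149 s.
BDP = R × t_prop = 400000000 × 0.000319149 = 127660 bits.
In bytes: 127660/8 = 16000 bytes.

16000 bytes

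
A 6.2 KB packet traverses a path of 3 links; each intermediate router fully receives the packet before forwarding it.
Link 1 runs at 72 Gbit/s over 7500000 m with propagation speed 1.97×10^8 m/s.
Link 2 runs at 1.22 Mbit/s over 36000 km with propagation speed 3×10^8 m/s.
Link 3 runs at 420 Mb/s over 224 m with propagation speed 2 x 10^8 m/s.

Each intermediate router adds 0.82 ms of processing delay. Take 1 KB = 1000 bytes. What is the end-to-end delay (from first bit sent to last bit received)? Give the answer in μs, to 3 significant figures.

200000 μs

L = 49600 bits.
Transmission delays (L/R per hop): 0.688889, 40655.7, 118.095 μs; sum = 40774.5 μs.
Propagation delays (d/s per hop): 38071.1, 120000, 1.12 μs; sum = 158072 μs.
Processing at 2 router(s): 2 × 0.82 ms = 1640 μs.
End-to-end = 200000 μs.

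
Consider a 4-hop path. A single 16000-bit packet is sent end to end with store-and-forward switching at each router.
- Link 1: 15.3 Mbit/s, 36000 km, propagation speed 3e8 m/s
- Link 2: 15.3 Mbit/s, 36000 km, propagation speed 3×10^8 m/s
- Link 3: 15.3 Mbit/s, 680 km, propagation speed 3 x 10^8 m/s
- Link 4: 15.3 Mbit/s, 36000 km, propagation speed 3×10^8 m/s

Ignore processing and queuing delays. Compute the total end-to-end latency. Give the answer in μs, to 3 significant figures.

Transmission delay per hop = L/R = 16000/15300000 = 1045.75 μs; 4 hops → 4183.01 μs.
Propagation delays (d/s per hop): 120000, 120000, 2266.67, 120000 μs; sum = 362267 μs.
End-to-end = 366000 μs.

366000 μs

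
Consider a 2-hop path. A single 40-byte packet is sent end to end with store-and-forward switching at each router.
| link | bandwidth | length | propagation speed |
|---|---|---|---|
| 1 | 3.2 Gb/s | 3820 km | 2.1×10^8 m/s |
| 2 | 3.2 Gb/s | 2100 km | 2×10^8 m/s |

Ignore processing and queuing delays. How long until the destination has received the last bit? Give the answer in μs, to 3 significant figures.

L = 40 × 8 = 320 bits.
Transmission delay per hop = L/R = 320/3200000000 = 0.1 μs; 2 hops → 0.2 μs.
Propagation delays (d/s per hop): 18190.5, 10500 μs; sum = 28690.5 μs.
End-to-end = 28700 μs.

28700 μs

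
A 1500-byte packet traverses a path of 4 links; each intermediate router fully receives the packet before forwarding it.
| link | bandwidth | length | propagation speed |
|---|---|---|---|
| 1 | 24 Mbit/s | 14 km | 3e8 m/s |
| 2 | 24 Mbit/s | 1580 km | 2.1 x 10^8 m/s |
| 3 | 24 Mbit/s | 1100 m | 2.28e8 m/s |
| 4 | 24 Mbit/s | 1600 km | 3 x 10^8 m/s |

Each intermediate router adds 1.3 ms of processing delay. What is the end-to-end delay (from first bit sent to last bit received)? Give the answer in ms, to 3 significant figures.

L = 1500 × 8 = 12000 bits.
Transmission delay per hop = L/R = 12000/24000000 = 0.5 ms; 4 hops → 2 ms.
Propagation delays (d/s per hop): 0.0466667, 7.52381, 0.00482456, 5.33333 ms; sum = 12.9086 ms.
Processing at 3 router(s): 3 × 1.3 ms = 3.9 ms.
End-to-end = 18.8 ms.

18.8 ms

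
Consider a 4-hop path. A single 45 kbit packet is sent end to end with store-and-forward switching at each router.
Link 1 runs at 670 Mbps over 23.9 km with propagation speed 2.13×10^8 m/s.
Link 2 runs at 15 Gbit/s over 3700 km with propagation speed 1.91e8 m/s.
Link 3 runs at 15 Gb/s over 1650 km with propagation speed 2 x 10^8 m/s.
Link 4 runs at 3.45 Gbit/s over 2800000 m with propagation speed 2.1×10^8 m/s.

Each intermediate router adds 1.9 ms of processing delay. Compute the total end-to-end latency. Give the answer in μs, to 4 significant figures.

46850 μs

L = 45000 bits.
Transmission delays (L/R per hop): 67.1642, 3, 3, 13.0435 μs; sum = 86.2077 μs.
Propagation delays (d/s per hop): 112.207, 19371.7, 8250, 13333.3 μs; sum = 41067.3 μs.
Processing at 3 router(s): 3 × 1.9 ms = 5700 μs.
End-to-end = 46850 μs.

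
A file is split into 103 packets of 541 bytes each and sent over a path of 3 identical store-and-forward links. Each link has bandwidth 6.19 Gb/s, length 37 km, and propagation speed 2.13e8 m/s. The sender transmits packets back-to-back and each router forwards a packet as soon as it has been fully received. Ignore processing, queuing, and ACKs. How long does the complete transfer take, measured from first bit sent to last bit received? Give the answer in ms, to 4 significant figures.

0.5945 ms

Per-hop transmission t_tx = L/R = 4328/6190000000 = 0.000699192 ms.
Per-hop propagation t_prop = 37000/213000000 = 0.173709 ms.
Pipeline fill: first packet needs 3·t_tx to clear all hops; remaining 102 packets each add one t_tx.
Total = (3+103-1)·t_tx + 3·t_prop = 105·0.000699192 + 3·0.173709 = 0.5945 ms.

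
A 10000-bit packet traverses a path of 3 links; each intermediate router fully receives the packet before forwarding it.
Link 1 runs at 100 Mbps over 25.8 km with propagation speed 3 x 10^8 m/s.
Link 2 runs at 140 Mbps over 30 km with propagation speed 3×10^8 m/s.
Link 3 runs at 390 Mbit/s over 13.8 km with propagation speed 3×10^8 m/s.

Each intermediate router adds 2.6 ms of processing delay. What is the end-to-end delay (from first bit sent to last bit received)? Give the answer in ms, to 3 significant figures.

5.63 ms

Transmission delays (L/R per hop): 0.1, 0.0714286, 0.025641 ms; sum = 0.19707 ms.
Propagation delays (d/s per hop): 0.086, 0.1, 0.046 ms; sum = 0.232 ms.
Processing at 2 router(s): 2 × 2.6 ms = 5.2 ms.
End-to-end = 5.63 ms.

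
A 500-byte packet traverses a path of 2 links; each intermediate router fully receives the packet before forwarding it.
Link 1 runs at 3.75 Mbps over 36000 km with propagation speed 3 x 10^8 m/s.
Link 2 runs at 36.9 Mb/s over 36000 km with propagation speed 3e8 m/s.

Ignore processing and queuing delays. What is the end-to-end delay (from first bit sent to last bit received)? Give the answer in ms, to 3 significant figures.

241 ms

L = 500 × 8 = 4000 bits.
Transmission delays (L/R per hop): 1.06667, 0.108401 ms; sum = 1.17507 ms.
Propagation delays (d/s per hop): 120, 120 ms; sum = 240 ms.
End-to-end = 241 ms.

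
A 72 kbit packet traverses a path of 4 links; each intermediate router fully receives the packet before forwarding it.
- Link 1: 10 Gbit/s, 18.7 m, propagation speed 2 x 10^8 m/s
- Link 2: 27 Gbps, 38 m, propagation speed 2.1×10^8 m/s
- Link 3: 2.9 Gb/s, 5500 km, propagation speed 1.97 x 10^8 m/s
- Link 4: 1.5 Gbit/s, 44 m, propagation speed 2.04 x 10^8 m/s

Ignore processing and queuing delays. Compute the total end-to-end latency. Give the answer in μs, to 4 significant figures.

28000 μs

L = 72000 bits.
Transmission delays (L/R per hop): 7.2, 2.66667, 24.8276, 48 μs; sum = 82.6943 μs.
Propagation delays (d/s per hop): 0.0935, 0.180952, 27918.8, 0.215686 μs; sum = 27919.3 μs.
End-to-end = 28000 μs.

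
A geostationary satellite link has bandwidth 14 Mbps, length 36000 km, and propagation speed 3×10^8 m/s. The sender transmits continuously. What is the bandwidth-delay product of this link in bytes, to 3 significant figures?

Propagation delay = 36000000 / 300000000 = 0.12 s.
BDP = R × t_prop = 14000000 × 0.12 = 1680000 bits.
In bytes: 1680000/8 = 210000 bytes.

210000 bytes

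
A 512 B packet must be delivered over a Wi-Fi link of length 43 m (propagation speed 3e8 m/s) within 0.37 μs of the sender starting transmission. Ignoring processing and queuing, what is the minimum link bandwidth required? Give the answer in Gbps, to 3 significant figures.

L = 4096 bits.
Propagation delay = 43 / 300000000 = 0.143333 μs.
Transmission budget = 0.37 − 0.143333 = 0.226667 μs.
R ≥ L / t_tx = 4096 bits / 2.26667e-07 s = 18.1 Gbps.

18.1 Gbps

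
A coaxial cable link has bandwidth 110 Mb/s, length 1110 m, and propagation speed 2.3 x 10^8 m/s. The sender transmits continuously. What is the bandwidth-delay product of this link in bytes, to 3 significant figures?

66.4 bytes

Propagation delay = 1110 / 2.3e+08 = 4.82609e-06 s.
BDP = R × t_prop = 110000000 × 4.82609e-06 = 530.87 bits.
In bytes: 530.87/8 = 66.4 bytes.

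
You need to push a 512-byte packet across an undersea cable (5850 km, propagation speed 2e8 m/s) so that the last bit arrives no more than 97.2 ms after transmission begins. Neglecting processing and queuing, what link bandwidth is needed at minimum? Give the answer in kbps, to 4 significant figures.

60.28 kbps

L = 4096 bits.
Propagation delay = 5850000 / 200000000 = 29.25 ms.
Transmission budget = 97.2 − 29.25 = 67.95 ms.
R ≥ L / t_tx = 4096 bits / 0.06795 s = 60.28 kbps.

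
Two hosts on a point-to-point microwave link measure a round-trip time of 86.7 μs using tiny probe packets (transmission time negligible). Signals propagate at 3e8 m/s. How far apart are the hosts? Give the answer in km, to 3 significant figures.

13.0 km

One-way propagation = RTT/2 = 43.35 μs.
d = s × t = 300000000 × 4.335e-05 = 13.0 km.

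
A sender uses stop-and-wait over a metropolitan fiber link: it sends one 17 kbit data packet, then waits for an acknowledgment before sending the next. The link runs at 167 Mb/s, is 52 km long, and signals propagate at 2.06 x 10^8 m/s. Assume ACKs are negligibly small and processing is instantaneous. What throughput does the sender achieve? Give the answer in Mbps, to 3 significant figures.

t_tx = L/R = 17000/167000000 = 0.000101796 s.
t_prop = 52000/206000000 = 0.000252427 s; RTT = 0.000504854 s.
Cycle = t_tx + RTT = 0.000606651 s.
Throughput = L / cycle = 17000 / 0.000606651 = 28.0 Mbps.

28.0 Mbps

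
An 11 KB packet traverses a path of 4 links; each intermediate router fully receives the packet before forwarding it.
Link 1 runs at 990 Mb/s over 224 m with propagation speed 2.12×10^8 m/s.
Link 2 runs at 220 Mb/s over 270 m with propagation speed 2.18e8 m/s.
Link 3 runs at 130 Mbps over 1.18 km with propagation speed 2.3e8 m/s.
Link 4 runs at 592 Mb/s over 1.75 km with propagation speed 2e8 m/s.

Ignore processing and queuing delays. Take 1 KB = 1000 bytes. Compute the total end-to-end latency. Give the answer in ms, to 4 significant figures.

1.331 ms

L = 88000 bits.
Transmission delays (L/R per hop): 0.0888889, 0.4, 0.676923, 0.148649 ms; sum = 1.31446 ms.
Propagation delays (d/s per hop): 0.0010566, 0.00123853, 0.00513043, 0.00875 ms; sum = 0.0161756 ms.
End-to-end = 1.331 ms.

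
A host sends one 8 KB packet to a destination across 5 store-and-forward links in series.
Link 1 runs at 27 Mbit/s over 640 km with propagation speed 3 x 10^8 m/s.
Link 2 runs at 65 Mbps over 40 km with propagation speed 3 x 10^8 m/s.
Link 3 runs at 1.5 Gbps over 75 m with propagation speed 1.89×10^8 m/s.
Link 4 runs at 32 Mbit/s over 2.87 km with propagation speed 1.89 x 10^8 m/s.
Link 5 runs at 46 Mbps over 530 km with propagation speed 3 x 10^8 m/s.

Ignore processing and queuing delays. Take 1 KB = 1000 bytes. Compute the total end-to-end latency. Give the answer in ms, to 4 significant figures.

L = 64000 bits.
Transmission delays (L/R per hop): 2.37037, 0.984615, 0.0426667, 2, 1.3913 ms; sum = 6.78896 ms.
Propagation delays (d/s per hop): 2.13333, 0.133333, 0.000396825, 0.0151852, 1.76667 ms; sum = 4.04892 ms.
End-to-end = 10.84 ms.

10.84 ms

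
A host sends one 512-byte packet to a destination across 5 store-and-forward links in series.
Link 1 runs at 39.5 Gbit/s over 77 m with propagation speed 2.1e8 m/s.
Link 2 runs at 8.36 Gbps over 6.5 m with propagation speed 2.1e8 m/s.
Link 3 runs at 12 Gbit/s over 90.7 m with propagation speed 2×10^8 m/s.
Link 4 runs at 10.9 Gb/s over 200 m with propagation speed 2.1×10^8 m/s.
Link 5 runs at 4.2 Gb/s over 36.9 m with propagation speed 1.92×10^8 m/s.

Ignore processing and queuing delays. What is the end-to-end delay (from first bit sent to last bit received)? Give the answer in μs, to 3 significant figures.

4.28 μs

L = 512 × 8 = 4096 bits.
Transmission delays (L/R per hop): 0.103696, 0.489952, 0.341333, 0.37578, 0.975238 μs; sum = 2.286 μs.
Propagation delays (d/s per hop): 0.366667, 0.0309524, 0.4535, 0.952381, 0.192188 μs; sum = 1.99569 μs.
End-to-end = 4.28 μs.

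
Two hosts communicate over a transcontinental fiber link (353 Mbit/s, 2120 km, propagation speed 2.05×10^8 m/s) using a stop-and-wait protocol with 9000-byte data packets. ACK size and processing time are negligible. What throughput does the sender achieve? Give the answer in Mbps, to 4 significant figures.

3.447 Mbps

t_tx = L/R = 72000/353000000 = 0.000203966 s.
t_prop = 2120000/2.05e+08 = 0.0103415 s; RTT = 0.0206829 s.
Cycle = t_tx + RTT = 0.0208869 s.
Throughput = L / cycle = 72000 / 0.0208869 = 3.447 Mbps.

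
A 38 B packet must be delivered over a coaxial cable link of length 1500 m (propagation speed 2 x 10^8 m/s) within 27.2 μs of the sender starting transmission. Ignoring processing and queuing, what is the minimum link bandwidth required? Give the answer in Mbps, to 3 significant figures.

15.4 Mbps

L = 304 bits.
Propagation delay = 1500 / 200000000 = 7.5 μs.
Transmission budget = 27.2 − 7.5 = 19.7 μs.
R ≥ L / t_tx = 304 bits / 1.97e-05 s = 15.4 Mbps.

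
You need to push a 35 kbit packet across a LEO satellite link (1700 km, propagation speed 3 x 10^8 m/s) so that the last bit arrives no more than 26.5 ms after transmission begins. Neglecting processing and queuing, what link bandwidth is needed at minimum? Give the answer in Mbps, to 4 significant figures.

1.680 Mbps

Propagation delay = 1700000 / 300000000 = 5.66667 ms.
Transmission budget = 26.5 − 5.66667 = 20.8333 ms.
R ≥ L / t_tx = 35000 bits / 0.0208333 s = 1.680 Mbps.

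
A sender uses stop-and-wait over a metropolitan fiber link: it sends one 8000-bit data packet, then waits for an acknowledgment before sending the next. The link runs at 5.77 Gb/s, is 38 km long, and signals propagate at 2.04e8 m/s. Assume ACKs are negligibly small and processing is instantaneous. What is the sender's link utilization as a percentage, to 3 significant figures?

0.371 %

t_tx = L/R = 8000/5770000000 = 1.38648e-06 s.
t_prop = 38000/204000000 = 0.000186275 s; RTT = 0.000372549 s.
Cycle = t_tx + RTT = 0.000373936 s.
Utilization = t_tx / cycle = 1.38648e-06/0.000373936 = 0.371 %.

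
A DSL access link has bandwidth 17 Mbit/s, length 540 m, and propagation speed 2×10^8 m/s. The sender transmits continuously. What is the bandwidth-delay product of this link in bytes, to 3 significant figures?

Propagation delay = 540 / 200000000 = 2.7e-06 s.
BDP = R × t_prop = 17000000 × 2.7e-06 = 45.9 bits.
In bytes: 45.9/8 = 5.74 bytes.

5.74 bytes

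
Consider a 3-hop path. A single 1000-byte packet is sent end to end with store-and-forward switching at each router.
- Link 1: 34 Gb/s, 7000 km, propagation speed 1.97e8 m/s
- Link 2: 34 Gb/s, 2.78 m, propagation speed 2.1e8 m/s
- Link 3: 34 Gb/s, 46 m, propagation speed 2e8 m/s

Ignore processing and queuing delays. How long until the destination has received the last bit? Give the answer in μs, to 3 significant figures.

35500 μs

L = 1000 × 8 = 8000 bits.
Transmission delay per hop = L/R = 8000/34000000000 = 0.235294 μs; 3 hops → 0.705882 μs.
Propagation delays (d/s per hop): 35533, 0.0132381, 0.23 μs; sum = 35533.2 μs.
End-to-end = 35500 μs.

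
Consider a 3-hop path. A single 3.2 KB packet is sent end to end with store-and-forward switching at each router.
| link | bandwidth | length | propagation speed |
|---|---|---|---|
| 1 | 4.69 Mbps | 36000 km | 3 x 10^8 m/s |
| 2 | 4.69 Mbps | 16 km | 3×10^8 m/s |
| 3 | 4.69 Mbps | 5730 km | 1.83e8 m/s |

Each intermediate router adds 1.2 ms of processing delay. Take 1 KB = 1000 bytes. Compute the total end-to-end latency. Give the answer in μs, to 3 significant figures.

L = 25600 bits.
Transmission delay per hop = L/R = 25600/4690000 = 5458.42 μs; 3 hops → 16375.3 μs.
Propagation delays (d/s per hop): 120000, 53.3333, 31311.5 μs; sum = 151365 μs.
Processing at 2 router(s): 2 × 1.2 ms = 2400 μs.
End-to-end = 170000 μs.

170000 μs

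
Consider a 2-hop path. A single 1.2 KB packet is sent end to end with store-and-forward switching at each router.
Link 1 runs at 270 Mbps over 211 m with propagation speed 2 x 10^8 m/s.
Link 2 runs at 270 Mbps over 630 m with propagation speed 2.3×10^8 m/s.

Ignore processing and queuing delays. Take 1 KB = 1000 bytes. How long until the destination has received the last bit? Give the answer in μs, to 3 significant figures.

L = 9600 bits.
Transmission delay per hop = L/R = 9600/270000000 = 35.5556 μs; 2 hops → 71.1111 μs.
Propagation delays (d/s per hop): 1.055, 2.73913 μs; sum = 3.79413 μs.
End-to-end = 74.9 μs.

74.9 μs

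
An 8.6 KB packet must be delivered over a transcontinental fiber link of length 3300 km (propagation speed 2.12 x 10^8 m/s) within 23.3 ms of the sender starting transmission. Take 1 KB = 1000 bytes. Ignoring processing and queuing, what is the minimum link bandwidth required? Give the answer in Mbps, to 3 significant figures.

8.90 Mbps

L = 68800 bits.
Propagation delay = 3300000 / 212000000 = 15.566 ms.
Transmission budget = 23.3 − 15.566 = 7.73396 ms.
R ≥ L / t_tx = 68800 bits / 0.00773396 s = 8.90 Mbps.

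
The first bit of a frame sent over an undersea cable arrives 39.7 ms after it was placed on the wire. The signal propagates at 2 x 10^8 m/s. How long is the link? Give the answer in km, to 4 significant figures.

7940 km

d = s × t_prop = 200000000 × 0.0397 = 7940 km.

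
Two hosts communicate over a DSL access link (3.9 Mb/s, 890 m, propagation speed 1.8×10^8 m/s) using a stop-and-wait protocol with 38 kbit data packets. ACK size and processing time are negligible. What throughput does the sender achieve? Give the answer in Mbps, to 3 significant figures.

t_tx = L/R = 38000/3900000 = 0.00974359 s.
t_prop = 890/180000000 = 4.94444e-06 s; RTT = 9.88889e-06 s.
Cycle = t_tx + RTT = 0.00975348 s.
Throughput = L / cycle = 38000 / 0.00975348 = 3.90 Mbps.

3.90 Mbps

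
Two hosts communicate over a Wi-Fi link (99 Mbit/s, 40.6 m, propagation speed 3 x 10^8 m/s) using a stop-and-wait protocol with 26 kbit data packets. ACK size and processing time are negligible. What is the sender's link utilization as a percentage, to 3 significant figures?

99.9 %

t_tx = L/R = 26000/99000000 = 0.000262626 s.
t_prop = 40.6/300000000 = 1.35333e-07 s; RTT = 2.70667e-07 s.
Cycle = t_tx + RTT = 0.000262897 s.
Utilization = t_tx / cycle = 0.000262626/0.000262897 = 99.9 %.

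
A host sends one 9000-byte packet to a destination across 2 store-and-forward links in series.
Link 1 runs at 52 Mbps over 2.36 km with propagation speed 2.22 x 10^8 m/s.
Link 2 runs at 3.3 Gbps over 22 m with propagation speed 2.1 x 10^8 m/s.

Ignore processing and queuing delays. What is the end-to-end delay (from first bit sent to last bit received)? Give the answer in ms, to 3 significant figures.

1.42 ms

L = 9000 × 8 = 72000 bits.
Transmission delays (L/R per hop): 1.38462, 0.0218182 ms; sum = 1.40643 ms.
Propagation delays (d/s per hop): 0.0106306, 0.000104762 ms; sum = 0.0107354 ms.
End-to-end = 1.42 ms.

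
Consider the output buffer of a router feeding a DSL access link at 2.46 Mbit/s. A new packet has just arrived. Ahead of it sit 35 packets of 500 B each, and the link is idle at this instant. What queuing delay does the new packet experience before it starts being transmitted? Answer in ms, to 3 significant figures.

56.9 ms

Each queued packet: L/R = 4000/2460000 = 1.62602 ms.
35 queued → 56.9106 ms.
Queuing delay = 56.9 ms.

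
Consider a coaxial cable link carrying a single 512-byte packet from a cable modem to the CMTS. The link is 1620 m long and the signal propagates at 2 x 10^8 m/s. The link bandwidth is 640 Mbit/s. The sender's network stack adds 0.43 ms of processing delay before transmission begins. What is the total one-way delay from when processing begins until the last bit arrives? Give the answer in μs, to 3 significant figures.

445 μs

L = 512 × 8 = 4096 bits.
Transmission delay = L/R = 4096 / 640000000 = 6.4 μs.
Propagation delay = d/s = 1620 m / 200000000 m/s = 8.1 μs.
Plus processing delay 0.43 ms = 430 μs.
Total = 445 μs.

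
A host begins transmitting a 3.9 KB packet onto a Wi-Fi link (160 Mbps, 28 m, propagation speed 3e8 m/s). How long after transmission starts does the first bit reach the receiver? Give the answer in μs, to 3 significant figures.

First bit experiences only propagation delay: d/s = 28/300000000 = 0.0933 μs.

0.0933 μs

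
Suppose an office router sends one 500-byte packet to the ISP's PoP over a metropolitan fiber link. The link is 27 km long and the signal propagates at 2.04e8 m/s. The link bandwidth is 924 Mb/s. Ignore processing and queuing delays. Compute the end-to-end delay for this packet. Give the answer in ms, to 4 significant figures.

L = 500 × 8 = 4000 bits.
Transmission delay = L/R = 4000 / 924000000 = 0.004329 ms.
Propagation delay = d/s = 27000 m / 204000000 m/s = 0.132353 ms.
Total = 0.1367 ms.

0.1367 ms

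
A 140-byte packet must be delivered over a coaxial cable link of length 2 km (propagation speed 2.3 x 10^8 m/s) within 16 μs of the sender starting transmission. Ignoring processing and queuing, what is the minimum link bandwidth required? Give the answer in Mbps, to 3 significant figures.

153 Mbps

L = 1120 bits.
Propagation delay = 2000 / 2.3e+08 = 8.69565 μs.
Transmission budget = 16 − 8.69565 = 7.30435 μs.
R ≥ L / t_tx = 1120 bits / 7.30435e-06 s = 153 Mbps.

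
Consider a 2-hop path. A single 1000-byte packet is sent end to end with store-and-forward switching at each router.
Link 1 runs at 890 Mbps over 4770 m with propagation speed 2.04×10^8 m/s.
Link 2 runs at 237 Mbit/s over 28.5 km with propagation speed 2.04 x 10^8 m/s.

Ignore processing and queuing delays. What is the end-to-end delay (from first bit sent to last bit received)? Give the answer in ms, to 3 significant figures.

0.206 ms

L = 1000 × 8 = 8000 bits.
Transmission delays (L/R per hop): 0.00898876, 0.0337553 ms; sum = 0.042744 ms.
Propagation delays (d/s per hop): 0.0233824, 0.139706 ms; sum = 0.163088 ms.
End-to-end = 0.206 ms.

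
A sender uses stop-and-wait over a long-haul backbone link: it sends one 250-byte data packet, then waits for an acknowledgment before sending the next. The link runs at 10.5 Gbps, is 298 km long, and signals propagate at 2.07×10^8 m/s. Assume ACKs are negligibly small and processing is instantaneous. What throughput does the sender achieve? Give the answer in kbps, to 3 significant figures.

695 kbps

t_tx = L/R = 2000/10500000000 = 1.90476e-07 s.
t_prop = 298000/2.07e+08 = 0.00143961 s; RTT = 0.00287923 s.
Cycle = t_tx + RTT = 0.00287942 s.
Throughput = L / cycle = 2000 / 0.00287942 = 695 kbps.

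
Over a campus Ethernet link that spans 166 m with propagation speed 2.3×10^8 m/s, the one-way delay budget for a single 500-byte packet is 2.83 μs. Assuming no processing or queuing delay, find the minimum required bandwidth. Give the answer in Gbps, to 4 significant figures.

L = 4000 bits.
Propagation delay = 166 / 2.3e+08 = 0.721739 μs.
Transmission budget = 2.83 − 0.721739 = 2.10826 μs.
R ≥ L / t_tx = 4000 bits / 2.10826e-06 s = 1.897 Gbps.

1.897 Gbps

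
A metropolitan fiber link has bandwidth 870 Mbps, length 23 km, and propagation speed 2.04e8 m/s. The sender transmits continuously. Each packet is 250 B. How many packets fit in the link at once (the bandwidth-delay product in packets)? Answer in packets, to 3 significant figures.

49.0 packets

Propagation delay = 23000 / 204000000 = 0.000112745 s.
BDP = R × t_prop = 870000000 × 0.000112745 = 98088.2 bits.
In packets of 2000 bits: 49.0 packets.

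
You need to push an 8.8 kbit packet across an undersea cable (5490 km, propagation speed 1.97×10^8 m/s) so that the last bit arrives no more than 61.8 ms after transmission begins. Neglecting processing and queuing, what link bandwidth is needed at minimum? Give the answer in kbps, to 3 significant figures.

259 kbps

Propagation delay = 5490000 / 197000000 = 27.868 ms.
Transmission budget = 61.8 − 27.868 = 33.932 ms.
R ≥ L / t_tx = 8800 bits / 0.033932 s = 259 kbps.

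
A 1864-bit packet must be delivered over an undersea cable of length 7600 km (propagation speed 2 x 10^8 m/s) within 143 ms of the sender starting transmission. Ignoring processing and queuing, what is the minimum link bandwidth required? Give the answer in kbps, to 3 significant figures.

Propagation delay = 7600000 / 200000000 = 38 ms.
Transmission budget = 143 − 38 = 105 ms.
R ≥ L / t_tx = 1864 bits / 0.105 s = 17.8 kbps.

17.8 kbps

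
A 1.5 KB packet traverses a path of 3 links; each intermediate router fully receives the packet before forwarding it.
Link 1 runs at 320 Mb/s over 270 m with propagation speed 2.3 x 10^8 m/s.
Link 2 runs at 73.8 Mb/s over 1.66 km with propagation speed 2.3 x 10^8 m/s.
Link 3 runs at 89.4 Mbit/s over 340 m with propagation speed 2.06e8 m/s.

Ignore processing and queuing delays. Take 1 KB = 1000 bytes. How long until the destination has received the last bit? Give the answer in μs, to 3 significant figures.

344 μs

L = 12000 bits.
Transmission delays (L/R per hop): 37.5, 162.602, 134.228 μs; sum = 334.33 μs.
Propagation delays (d/s per hop): 1.17391, 7.21739, 1.65049 μs; sum = 10.0418 μs.
End-to-end = 344 μs.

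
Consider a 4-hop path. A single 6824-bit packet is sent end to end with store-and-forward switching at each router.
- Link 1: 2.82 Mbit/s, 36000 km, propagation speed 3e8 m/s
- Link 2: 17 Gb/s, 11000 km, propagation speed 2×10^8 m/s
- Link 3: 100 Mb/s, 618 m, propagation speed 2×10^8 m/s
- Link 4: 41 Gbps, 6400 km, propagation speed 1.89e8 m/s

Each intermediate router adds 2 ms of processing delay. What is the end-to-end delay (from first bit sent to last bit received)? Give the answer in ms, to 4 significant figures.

217.4 ms

Transmission delays (L/R per hop): 2.41986, 0.000401412, 0.06824, 0.000166439 ms; sum = 2.48867 ms.
Propagation delays (d/s per hop): 120, 55, 0.00309, 33.8624 ms; sum = 208.866 ms.
Processing at 3 router(s): 3 × 2 ms = 6 ms.
End-to-end = 217.4 ms.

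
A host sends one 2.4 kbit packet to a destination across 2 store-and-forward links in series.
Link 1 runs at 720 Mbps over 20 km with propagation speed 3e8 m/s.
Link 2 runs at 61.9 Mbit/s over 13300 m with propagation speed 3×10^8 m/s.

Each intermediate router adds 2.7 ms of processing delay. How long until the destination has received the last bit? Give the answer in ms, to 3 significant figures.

2.85 ms

L = 2400 bits.
Transmission delays (L/R per hop): 0.00333333, 0.0387722 ms; sum = 0.0421055 ms.
Propagation delays (d/s per hop): 0.0666667, 0.0443333 ms; sum = 0.111 ms.
Processing at 1 router(s): 1 × 2.7 ms = 2.7 ms.
End-to-end = 2.85 ms.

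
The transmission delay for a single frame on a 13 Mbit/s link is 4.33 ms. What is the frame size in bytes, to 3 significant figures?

7040 bytes

L = R × t_tx = 13000000 b/s × 0.00433 s = 56290 bits.
In bytes: 56290 / 8 = 7040 bytes.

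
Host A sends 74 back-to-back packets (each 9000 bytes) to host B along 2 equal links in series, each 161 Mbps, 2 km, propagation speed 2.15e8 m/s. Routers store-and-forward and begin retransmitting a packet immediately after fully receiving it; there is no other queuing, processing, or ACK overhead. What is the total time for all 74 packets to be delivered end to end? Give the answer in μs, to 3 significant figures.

33600 μs

Per-hop transmission t_tx = L/R = 72000/161000000 = 447.205 μs.
Per-hop propagation t_prop = 2000/215000000 = 9.30233 μs.
Pipeline fill: first packet needs 2·t_tx to clear all hops; remaining 73 packets each add one t_tx.
Total = (2+74-1)·t_tx + 2·t_prop = 75·447.205 + 2·9.30233 = 33600 μs.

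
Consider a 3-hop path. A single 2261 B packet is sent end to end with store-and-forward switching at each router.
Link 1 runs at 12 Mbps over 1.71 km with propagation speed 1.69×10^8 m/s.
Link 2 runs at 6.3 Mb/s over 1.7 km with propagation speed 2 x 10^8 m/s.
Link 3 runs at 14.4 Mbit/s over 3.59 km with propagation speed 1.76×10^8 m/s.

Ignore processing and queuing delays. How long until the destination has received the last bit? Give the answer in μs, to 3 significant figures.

5670 μs

L = 2261 × 8 = 18088 bits.
Transmission delays (L/R per hop): 1507.33, 2871.11, 1256.11 μs; sum = 5634.56 μs.
Propagation delays (d/s per hop): 10.1183, 8.5, 20.3977 μs; sum = 39.0161 μs.
End-to-end = 5670 μs.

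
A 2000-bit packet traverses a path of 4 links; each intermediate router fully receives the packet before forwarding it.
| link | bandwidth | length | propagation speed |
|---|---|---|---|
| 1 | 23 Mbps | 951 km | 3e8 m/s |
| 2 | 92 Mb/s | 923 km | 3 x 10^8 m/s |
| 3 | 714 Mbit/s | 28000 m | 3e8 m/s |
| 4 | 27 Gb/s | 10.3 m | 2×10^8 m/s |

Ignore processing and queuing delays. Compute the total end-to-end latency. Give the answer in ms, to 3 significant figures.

6.45 ms

Transmission delays (L/R per hop): 0.0869565, 0.0217391, 0.00280112, 7.40741e-05 ms; sum = 0.111571 ms.
Propagation delays (d/s per hop): 3.17, 3.07667, 0.0933333, 5.15e-05 ms; sum = 6.34005 ms.
End-to-end = 6.45 ms.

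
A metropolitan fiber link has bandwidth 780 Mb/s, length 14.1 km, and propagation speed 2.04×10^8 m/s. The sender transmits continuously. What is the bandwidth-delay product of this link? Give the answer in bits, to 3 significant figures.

Propagation delay = 14100 / 204000000 = 6.91176e-05 s.
BDP = R × t_prop = 780000000 × 6.91176e-05 = 53911.8 bits.

53900 bits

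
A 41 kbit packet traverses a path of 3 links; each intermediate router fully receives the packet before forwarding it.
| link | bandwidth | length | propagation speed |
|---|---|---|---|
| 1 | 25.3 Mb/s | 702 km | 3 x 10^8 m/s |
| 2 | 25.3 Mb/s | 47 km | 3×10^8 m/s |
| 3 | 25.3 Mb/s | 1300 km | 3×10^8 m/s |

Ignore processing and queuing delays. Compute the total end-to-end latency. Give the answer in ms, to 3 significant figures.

11.7 ms

L = 41000 bits.
Transmission delay per hop = L/R = 41000/25300000 = 1.62055 ms; 3 hops → 4.86166 ms.
Propagation delays (d/s per hop): 2.34, 0.156667, 4.33333 ms; sum = 6.83 ms.
End-to-end = 11.7 ms.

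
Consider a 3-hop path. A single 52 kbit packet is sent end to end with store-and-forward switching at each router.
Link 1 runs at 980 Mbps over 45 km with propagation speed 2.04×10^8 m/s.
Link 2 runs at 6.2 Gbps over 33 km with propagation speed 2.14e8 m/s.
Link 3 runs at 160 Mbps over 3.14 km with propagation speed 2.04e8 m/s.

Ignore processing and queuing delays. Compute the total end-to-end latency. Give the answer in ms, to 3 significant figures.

0.777 ms

L = 52000 bits.
Transmission delays (L/R per hop): 0.0530612, 0.0083871, 0.325 ms; sum = 0.386448 ms.
Propagation delays (d/s per hop): 0.220588, 0.154206, 0.0153922 ms; sum = 0.390186 ms.
End-to-end = 0.777 ms.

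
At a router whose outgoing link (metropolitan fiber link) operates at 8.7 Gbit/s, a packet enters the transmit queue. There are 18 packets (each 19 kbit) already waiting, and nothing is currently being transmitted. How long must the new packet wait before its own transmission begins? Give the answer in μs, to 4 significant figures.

Each queued packet: L/R = 19000/8700000000 = 2.18391 μs.
18 queued → 39.3103 μs.
Queuing delay = 39.31 μs.

39.31 μs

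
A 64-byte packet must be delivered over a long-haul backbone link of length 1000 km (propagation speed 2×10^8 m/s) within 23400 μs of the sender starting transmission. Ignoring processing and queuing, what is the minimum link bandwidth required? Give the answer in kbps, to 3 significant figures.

L = 512 bits.
Propagation delay = 1000000 / 200000000 = 5000 μs.
Transmission budget = 23400 − 5000 = 18400 μs.
R ≥ L / t_tx = 512 bits / 0.0184 s = 27.8 kbps.

27.8 kbps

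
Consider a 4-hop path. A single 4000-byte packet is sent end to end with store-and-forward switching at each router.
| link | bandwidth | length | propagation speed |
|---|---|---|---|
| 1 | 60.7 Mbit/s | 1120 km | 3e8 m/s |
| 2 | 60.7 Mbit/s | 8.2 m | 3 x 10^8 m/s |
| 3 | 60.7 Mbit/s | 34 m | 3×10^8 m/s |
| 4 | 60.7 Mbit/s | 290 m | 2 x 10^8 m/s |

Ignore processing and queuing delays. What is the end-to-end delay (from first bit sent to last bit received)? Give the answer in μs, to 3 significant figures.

L = 4000 × 8 = 32000 bits.
Transmission delay per hop = L/R = 32000/60700000 = 527.183 μs; 4 hops → 2108.73 μs.
Propagation delays (d/s per hop): 3733.33, 0.0273333, 0.113333, 1.45 μs; sum = 3734.92 μs.
End-to-end = 5840 μs.

5840 μs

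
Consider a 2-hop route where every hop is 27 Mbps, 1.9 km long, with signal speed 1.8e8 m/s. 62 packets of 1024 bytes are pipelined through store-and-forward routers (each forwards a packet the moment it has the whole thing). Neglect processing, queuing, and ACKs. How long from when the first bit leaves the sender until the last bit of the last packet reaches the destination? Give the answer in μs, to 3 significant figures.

Per-hop transmission t_tx = L/R = 8192/27000000 = 303.407 μs.
Per-hop propagation t_prop = 1900/180000000 = 10.5556 μs.
Pipeline fill: first packet needs 2·t_tx to clear all hops; remaining 61 packets each add one t_tx.
Total = (2+62-1)·t_tx + 2·t_prop = 63·303.407 + 2·10.5556 = 19100 μs.

19100 μs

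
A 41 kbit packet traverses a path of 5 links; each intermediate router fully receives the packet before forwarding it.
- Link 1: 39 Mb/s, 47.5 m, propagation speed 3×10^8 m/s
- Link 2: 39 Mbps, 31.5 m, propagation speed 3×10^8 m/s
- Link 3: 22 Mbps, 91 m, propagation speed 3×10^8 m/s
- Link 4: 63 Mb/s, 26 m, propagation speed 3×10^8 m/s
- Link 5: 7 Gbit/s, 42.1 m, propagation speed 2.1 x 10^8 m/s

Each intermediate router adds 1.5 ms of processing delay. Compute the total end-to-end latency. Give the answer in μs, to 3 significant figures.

10600 μs

L = 41000 bits.
Transmission delays (L/R per hop): 1051.28, 1051.28, 1863.64, 650.794, 5.85714 μs; sum = 4622.85 μs.
Propagation delays (d/s per hop): 0.158333, 0.105, 0.303333, 0.0866667, 0.200476 μs; sum = 0.85381 μs.
Processing at 4 router(s): 4 × 1.5 ms = 6000 μs.
End-to-end = 10600 μs.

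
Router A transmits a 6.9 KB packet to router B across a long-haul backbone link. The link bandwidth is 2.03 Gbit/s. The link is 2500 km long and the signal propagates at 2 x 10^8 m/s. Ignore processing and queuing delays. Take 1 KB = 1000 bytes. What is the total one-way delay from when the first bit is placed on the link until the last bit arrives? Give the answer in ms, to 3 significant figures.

12.5 ms

L = 55200 bits.
Transmission delay = L/R = 55200 / 2.03e+09 = 0.0271921 ms.
Propagation delay = d/s = 2500000 m / 200000000 m/s = 12.5 ms.
Total = 12.5 ms.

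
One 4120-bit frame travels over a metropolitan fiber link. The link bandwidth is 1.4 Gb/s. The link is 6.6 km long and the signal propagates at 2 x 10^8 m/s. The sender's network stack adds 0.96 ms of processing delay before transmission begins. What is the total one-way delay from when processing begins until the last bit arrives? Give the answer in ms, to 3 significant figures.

0.996 ms

Transmission delay = L/R = 4120 / 1400000000 = 0.00294286 ms.
Propagation delay = d/s = 6600 m / 200000000 m/s = 0.033 ms.
Plus processing delay 0.96 ms = 0.96 ms.
Total = 0.996 ms.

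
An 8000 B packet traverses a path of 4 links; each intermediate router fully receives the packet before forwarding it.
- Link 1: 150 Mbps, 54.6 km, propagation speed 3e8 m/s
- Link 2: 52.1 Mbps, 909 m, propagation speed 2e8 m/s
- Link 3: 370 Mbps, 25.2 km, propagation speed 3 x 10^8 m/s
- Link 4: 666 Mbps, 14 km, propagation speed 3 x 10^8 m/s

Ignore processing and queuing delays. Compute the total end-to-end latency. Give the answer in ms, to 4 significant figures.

2.241 ms

L = 8000 × 8 = 64000 bits.
Transmission delays (L/R per hop): 0.426667, 1.22841, 0.172973, 0.0960961 ms; sum = 1.92414 ms.
Propagation delays (d/s per hop): 0.182, 0.004545, 0.084, 0.0466667 ms; sum = 0.317212 ms.
End-to-end = 2.241 ms.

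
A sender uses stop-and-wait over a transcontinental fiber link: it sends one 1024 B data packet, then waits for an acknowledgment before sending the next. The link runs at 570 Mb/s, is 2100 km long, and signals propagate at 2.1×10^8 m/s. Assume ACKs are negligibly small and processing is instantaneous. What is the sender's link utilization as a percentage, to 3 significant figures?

0.0718 %

t_tx = L/R = 8192/570000000 = 1.43719e-05 s.
t_prop = 2100000/210000000 = 0.01 s; RTT = 0.02 s.
Cycle = t_tx + RTT = 0.0200144 s.
Utilization = t_tx / cycle = 1.43719e-05/0.0200144 = 0.0718 %.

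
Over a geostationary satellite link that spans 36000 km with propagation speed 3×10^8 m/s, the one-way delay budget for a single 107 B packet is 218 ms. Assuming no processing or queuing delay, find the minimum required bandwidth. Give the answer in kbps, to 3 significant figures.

8.73 kbps

L = 856 bits.
Propagation delay = 36000000 / 300000000 = 120 ms.
Transmission budget = 218 − 120 = 98 ms.
R ≥ L / t_tx = 856 bits / 0.098 s = 8.73 kbps.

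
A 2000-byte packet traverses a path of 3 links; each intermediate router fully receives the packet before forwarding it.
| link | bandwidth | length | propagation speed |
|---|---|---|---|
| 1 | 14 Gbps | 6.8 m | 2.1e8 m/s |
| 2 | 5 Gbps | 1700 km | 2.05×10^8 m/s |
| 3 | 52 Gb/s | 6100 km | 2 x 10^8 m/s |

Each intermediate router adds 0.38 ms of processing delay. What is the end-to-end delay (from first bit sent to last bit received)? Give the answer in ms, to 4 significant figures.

39.56 ms

L = 2000 × 8 = 16000 bits.
Transmission delays (L/R per hop): 0.00114286, 0.0032, 0.000307692 ms; sum = 0.00465055 ms.
Propagation delays (d/s per hop): 3.2381e-05, 8.29268, 30.5 ms; sum = 38.7927 ms.
Processing at 2 router(s): 2 × 0.38 ms = 0.76 ms.
End-to-end = 39.56 ms.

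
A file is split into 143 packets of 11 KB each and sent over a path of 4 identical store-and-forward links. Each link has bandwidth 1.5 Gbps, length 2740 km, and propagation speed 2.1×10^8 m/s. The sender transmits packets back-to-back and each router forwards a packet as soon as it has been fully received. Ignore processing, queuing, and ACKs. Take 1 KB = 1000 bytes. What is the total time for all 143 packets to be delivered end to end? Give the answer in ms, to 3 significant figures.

Per-hop transmission t_tx = L/R = 88000/1500000000 = 0.0586667 ms.
Per-hop propagation t_prop = 2740000/210000000 = 13.0476 ms.
Pipeline fill: first packet needs 4·t_tx to clear all hops; remaining 142 packets each add one t_tx.
Total = (4+143-1)·t_tx + 4·t_prop = 146·0.0586667 + 4·13.0476 = 60.8 ms.

60.8 ms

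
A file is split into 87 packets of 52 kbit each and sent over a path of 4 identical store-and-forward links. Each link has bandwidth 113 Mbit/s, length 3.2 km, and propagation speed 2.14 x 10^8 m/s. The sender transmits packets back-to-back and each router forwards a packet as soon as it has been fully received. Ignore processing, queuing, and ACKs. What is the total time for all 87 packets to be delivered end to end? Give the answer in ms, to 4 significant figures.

Per-hop transmission t_tx = L/R = 52000/113000000 = 0.460177 ms.
Per-hop propagation t_prop = 3200/214000000 = 0.0149533 ms.
Pipeline fill: first packet needs 4·t_tx to clear all hops; remaining 86 packets each add one t_tx.
Total = (4+87-1)·t_tx + 4·t_prop = 90·0.460177 + 4·0.0149533 = 41.48 ms.

41.48 ms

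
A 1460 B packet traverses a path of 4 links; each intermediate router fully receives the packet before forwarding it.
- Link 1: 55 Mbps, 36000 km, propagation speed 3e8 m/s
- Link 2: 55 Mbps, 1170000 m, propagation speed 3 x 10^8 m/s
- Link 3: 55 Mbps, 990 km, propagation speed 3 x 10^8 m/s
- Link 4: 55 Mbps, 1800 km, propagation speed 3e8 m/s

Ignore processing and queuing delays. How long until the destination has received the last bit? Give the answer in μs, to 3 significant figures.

134000 μs

L = 1460 × 8 = 11680 bits.
Transmission delay per hop = L/R = 11680/55000000 = 212.364 μs; 4 hops → 849.455 μs.
Propagation delays (d/s per hop): 120000, 3900, 3300, 6000 μs; sum = 133200 μs.
End-to-end = 134000 μs.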